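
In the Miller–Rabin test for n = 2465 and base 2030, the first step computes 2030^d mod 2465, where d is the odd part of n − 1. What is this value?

n − 1 = 2464 = 2^5 · 77, so s = 5 and d = 77.
Repeated squaring mod 2465: 2030^1 ≡ 2030, 2030^2 ≡ 1885, 2030^4 ≡ 1160, 2030^8 ≡ 2175, 2030^16 ≡ 290, 2030^32 ≡ 290, 2030^64 ≡ 290.
77 = 64 + 8 + 4 + 1, so 2030^77 ≡ 290·2175·1160·2030 ≡ 1740 (mod 2465).

1740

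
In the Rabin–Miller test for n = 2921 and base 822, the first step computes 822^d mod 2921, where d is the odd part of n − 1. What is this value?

n − 1 = 2920 = 2^3 · 365, so s = 3 and d = 365.
822^365 mod 2921 = 1735.

1735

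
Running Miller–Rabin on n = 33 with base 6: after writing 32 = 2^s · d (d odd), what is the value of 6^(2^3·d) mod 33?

15

n − 1 = 32 = 2^5 · 1, so s = 5 and d = 1.
x_0 = 6^1 mod 33 = 6.
x_1 = 6^2 mod 33 = 3.
x_2 = 3^2 mod 33 = 9.
x_3 = 9^2 mod 33 = 15.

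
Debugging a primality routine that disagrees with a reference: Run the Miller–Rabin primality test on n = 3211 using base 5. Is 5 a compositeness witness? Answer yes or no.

n − 1 = 3210 = 2^1 · 1605, so s = 1 and d = 1605.
Repeated squaring mod 3211: 5^1 ≡ 5, 5^2 ≡ 25, 5^4 ≡ 625, 5^8 ≡ 2094, 5^16 ≡ 1821, 5^32 ≡ 2289, 5^64 ≡ 2380, 5^128 ≡ 196, 5^256 ≡ 3095, 5^512 ≡ 612, 5^1024 ≡ 2068.
1605 = 1024 + 512 + 64 + 4 + 1, so 5^1605 ≡ 2068·612·2380·625·5 ≡ 2215 (mod 3211).
x_0 = 5^1605 mod 3211 = 2215.
x_0 ∉ {1, 3210} and s = 1, so 5 is a Miller–Rabin witness and 3211 is composite.

yes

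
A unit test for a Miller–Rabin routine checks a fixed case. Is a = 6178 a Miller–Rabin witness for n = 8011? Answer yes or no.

no

n − 1 = 8010 = 2^1 · 4005, so s = 1 and d = 4005.
x_0 = 6178^4005 mod 8011 = 8010.
x_0 = 8010 ≡ −1, so 6178 is not a witness.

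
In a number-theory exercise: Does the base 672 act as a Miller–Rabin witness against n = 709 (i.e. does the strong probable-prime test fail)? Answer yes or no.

n − 1 = 708 = 2^2 · 177, so s = 2 and d = 177.
x_0 = 672^177 mod 709 = 96.
x_0 is neither 1 nor 708, so continue squaring.
x_1 = 96^2 mod 709 = 708.
x_1 ≡ −1, so 672 is not a witness.

no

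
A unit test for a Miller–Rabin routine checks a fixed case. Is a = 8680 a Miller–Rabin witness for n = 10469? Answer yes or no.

yes

n − 1 = 10468 = 2^2 · 2617, so s = 2 and d = 2617.
x_0 = 8680^2617 mod 10469 = 4102.
x_0 is neither 1 nor 10468, so continue squaring.
x_1 = 4102^2 mod 10469 = 2721.
Reached i = s−1 = 1 without hitting −1: 8680 is a Miller–Rabin witness and 10469 is composite.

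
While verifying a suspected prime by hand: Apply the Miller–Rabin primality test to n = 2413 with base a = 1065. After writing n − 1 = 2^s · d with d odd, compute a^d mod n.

n − 1 = 2412 = 2^2 · 603, so s = 2 and d = 603.
1065^603 mod 2413 = 2167.

2167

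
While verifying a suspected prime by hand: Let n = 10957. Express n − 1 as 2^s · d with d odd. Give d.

Halving: 10956 → 5478 → 2739; 2739 is odd.
So 10956 = 2^2 · 2739.

2739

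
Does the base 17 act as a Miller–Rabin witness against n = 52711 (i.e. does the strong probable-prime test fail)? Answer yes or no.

n − 1 = 52710 = 2^1 · 26355, so s = 1 and d = 26355.
x_0 = 17^26355 mod 52711 = 52710.
x_0 = 52710 ≡ −1, so 17 is not a witness.

no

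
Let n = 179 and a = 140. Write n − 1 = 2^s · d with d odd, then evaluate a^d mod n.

n − 1 = 178 = 2^1 · 89, so s = 1 and d = 89.
140^89 mod 179 = 178.

178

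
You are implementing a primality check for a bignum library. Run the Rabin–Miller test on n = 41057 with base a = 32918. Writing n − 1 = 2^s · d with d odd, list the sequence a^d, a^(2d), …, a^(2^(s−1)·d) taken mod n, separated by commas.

31579, 40825, 12767, 41056, 1

n − 1 = 41056 = 2^5 · 1283, so s = 5 and d = 1283.
x_0 = 32918^1283 mod 41057 = 31579.
x_1 = 31579^2 mod 41057 = 40825.
x_2 = 40825^2 mod 41057 = 12767.
x_3 = 12767^2 mod 41057 = 41056.
x_4 = 41056^2 mod 41057 = 1.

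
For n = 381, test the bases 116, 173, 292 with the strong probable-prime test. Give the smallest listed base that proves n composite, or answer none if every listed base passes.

116

n − 1 = 380 = 2^2 · 95, so s = 2 and d = 95.
Base 116: x_0 = 116^95 mod 381 = 224. x_0 is neither 1 nor 380, so continue squaring. x_1 = 224^2 mod 381 = 265. Reached i = s−1 = 1 without hitting −1: 116 is a Miller–Rabin witness and 381 is composite.
Base 173: x_0 = 173^95 mod 381 = 245. x_0 is neither 1 nor 380, so continue squaring. x_1 = 245^2 mod 381 = 208. Reached i = s−1 = 1 without hitting −1: 173 is a Miller–Rabin witness and 381 is composite.
Base 292: x_0 = 292^95 mod 381 = 61. x_0 is neither 1 nor 380, so continue squaring. x_1 = 61^2 mod 381 = 292. Reached i = s−1 = 1 without hitting −1: 292 is a Miller–Rabin witness and 381 is composite.
The smallest witness among the given bases is 116.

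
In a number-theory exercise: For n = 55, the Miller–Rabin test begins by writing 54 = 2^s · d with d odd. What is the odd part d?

Halving: 54 → 27; 27 is odd.
So 54 = 2^1 · 27.

27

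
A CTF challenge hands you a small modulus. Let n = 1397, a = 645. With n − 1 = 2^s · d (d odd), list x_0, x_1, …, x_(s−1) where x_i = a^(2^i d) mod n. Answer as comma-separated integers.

n − 1 = 1396 = 2^2 · 349, so s = 2 and d = 349.
x_0 = 645^349 mod 1397 = 294.
x_1 = 294^2 mod 1397 = 1219.

294, 1219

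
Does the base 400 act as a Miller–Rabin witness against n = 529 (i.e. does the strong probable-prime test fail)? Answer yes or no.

n − 1 = 528 = 2^4 · 33, so s = 4 and d = 33.
Repeated squaring mod 529: 400^1 ≡ 400, 400^2 ≡ 242, 400^4 ≡ 374, 400^8 ≡ 220, 400^16 ≡ 261, 400^32 ≡ 409.
33 = 32 + 1, so 400^33 ≡ 409·400 ≡ 139 (mod 529).
x_0 = 400^33 mod 529 = 139.
x_0 is neither 1 nor 528, so continue squaring.
x_1 = 139^2 mod 529 = 277.
x_2 = 277^2 mod 529 = 24.
x_3 = 24^2 mod 529 = 47.
Reached i = s−1 = 3 without hitting −1: 400 is a Miller–Rabin witness and 529 is composite.

yes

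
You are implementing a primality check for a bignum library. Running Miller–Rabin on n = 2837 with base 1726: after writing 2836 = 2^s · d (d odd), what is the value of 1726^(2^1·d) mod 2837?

n − 1 = 2836 = 2^2 · 709, so s = 2 and d = 709.
x_0 = 1726^709 mod 2837 = 416.
x_1 = 416^2 mod 2837 = 2836.

2836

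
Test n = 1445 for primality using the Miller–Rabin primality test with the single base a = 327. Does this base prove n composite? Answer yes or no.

no

n − 1 = 1444 = 2^2 · 361, so s = 2 and d = 361.
Repeated squaring mod 1445: 327^1 ≡ 327, 327^2 ≡ 1444, 327^4 ≡ 1, 327^8 ≡ 1, 327^16 ≡ 1, 327^32 ≡ 1, 327^64 ≡ 1, 327^128 ≡ 1, 327^256 ≡ 1.
361 = 256 + 64 + 32 + 8 + 1, so 327^361 ≡ 1·1·1·1·327 ≡ 327 (mod 1445).
x_0 = 327^361 mod 1445 = 327.
x_0 is neither 1 nor 1444, so continue squaring.
x_1 = 327^2 mod 1445 = 1444.
x_1 ≡ −1, so 327 is not a witness.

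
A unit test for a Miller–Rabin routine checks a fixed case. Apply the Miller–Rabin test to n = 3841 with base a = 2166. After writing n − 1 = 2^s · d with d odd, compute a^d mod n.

n − 1 = 3840 = 2^8 · 15, so s = 8 and d = 15.
Repeated squaring mod 3841: 2166^1 ≡ 2166, 2166^2 ≡ 1695, 2166^4 ≡ 3798, 2166^8 ≡ 1849.
15 = 8 + 4 + 2 + 1, so 2166^15 ≡ 1849·3798·1695·2166 ≡ 3545 (mod 3841).

3545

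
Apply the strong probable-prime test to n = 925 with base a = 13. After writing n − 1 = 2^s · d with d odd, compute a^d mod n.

362

n − 1 = 924 = 2^2 · 231, so s = 2 and d = 231.
Repeated squaring mod 925: 13^1 ≡ 13, 13^2 ≡ 169, 13^4 ≡ 811, 13^8 ≡ 46, 13^16 ≡ 266, 13^32 ≡ 456, 13^64 ≡ 736, 13^128 ≡ 571.
231 = 128 + 64 + 32 + 4 + 2 + 1, so 13^231 ≡ 571·736·456·811·169·13 ≡ 362 (mod 925).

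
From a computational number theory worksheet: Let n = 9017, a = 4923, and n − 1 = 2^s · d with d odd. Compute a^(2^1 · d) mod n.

7977

n − 1 = 9016 = 2^3 · 1127, so s = 3 and d = 1127.
x_0 = 4923^1127 mod 9017 = 6963.
x_1 = 6963^2 mod 9017 = 7977.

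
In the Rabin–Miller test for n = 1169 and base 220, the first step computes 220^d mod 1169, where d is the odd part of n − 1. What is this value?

612

n − 1 = 1168 = 2^4 · 73, so s = 4 and d = 73.
220^73 mod 1169 = 612.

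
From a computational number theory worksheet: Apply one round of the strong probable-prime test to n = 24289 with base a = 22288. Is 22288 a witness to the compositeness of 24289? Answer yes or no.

yes

n − 1 = 24288 = 2^5 · 759, so s = 5 and d = 759.
x_0 = 22288^759 mod 24289 = 4144.
x_0 is neither 1 nor 24288, so continue squaring.
x_1 = 4144^2 mod 24289 = 413.
x_2 = 413^2 mod 24289 = 546.
x_3 = 546^2 mod 24289 = 6648.
x_4 = 6648^2 mod 24289 = 14213.
Reached i = s−1 = 4 without hitting −1: 22288 is a Miller–Rabin witness and 24289 is composite.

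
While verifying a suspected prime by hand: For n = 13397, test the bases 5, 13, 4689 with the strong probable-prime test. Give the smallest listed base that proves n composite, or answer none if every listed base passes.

none

n − 1 = 13396 = 2^2 · 3349, so s = 2 and d = 3349.
Base 5: x_0 = 5^3349 mod 13397 = 904. x_0 is neither 1 nor 13396, so continue squaring. x_1 = 904^2 mod 13397 = 13396. x_1 ≡ −1, so 5 is not a witness.
Base 13: x_0 = 13^3349 mod 13397 = 12493. x_0 is neither 1 nor 13396, so continue squaring. x_1 = 12493^2 mod 13397 = 13396. x_1 ≡ −1, so 13 is not a witness.
Base 4689: x_0 = 4689^3349 mod 13397 = 904. x_0 is neither 1 nor 13396, so continue squaring. x_1 = 904^2 mod 13397 = 13396. x_1 ≡ −1, so 4689 is not a witness.
No listed base is a witness for 13397.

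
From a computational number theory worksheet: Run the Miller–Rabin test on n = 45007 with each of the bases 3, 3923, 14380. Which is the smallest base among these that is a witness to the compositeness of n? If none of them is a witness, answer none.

none

n − 1 = 45006 = 2^1 · 22503, so s = 1 and d = 22503.
Base 3: x_0 = 3^22503 mod 45007 = 45006. x_0 = 45006 ≡ −1, so 3 is not a witness.
Base 3923: x_0 = 3923^22503 mod 45007 = 45006. x_0 = 45006 ≡ −1, so 3923 is not a witness.
Base 14380: x_0 = 14380^22503 mod 45007 = 45006. x_0 = 45006 ≡ −1, so 14380 is not a witness.
No listed base is a witness for 45007.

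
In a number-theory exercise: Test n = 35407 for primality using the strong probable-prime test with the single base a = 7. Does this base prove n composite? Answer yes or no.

no

n − 1 = 35406 = 2^1 · 17703, so s = 1 and d = 17703.
Repeated squaring mod 35407: 7^1 ≡ 7, 7^2 ≡ 49, 7^4 ≡ 2401, 7^8 ≡ 28867, 7^16 ≡ 35351, 7^32 ≡ 3136, 7^64 ≡ 26757, 7^128 ≡ 7509, 7^256 ≡ 17137, 7^512 ≡ 11111, 7^1024 ≡ 25519, 7^2048 ≡ 13817, 7^4096 ≡ 30352, 7^8192 ≡ 24578, 7^16384 ≡ 34664.
17703 = 16384 + 1024 + 256 + 32 + 4 + 2 + 1, so 7^17703 ≡ 34664·25519·17137·3136·2401·49·7 ≡ 35406 (mod 35407).
x_0 = 7^17703 mod 35407 = 35406.
x_0 = 35406 ≡ −1, so 7 is not a witness.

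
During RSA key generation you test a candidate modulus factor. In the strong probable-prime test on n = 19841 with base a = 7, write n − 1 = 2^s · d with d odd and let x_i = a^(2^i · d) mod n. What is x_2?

n − 1 = 19840 = 2^7 · 155, so s = 7 and d = 155.
x_0 = 7^155 mod 19841 = 15044.
x_1 = 15044^2 mod 19841 = 15490.
x_2 = 15490^2 mod 19841 = 2887.

2887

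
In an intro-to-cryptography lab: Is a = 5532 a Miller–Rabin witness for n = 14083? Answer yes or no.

n − 1 = 14082 = 2^1 · 7041, so s = 1 and d = 7041.
x_0 = 5532^7041 mod 14083 = 1.
x_0 = 1, so 5532 is not a witness.

no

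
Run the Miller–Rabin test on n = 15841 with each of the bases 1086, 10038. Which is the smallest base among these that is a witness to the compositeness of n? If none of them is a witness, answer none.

10038

n − 1 = 15840 = 2^5 · 495, so s = 5 and d = 495.
Base 1086: x_0 = 1086^495 mod 15841 = 1. x_0 = 1, so 1086 is not a witness.
Base 10038: x_0 = 10038^495 mod 15841 = 6790. x_0 is neither 1 nor 15840, so continue squaring. x_1 = 6790^2 mod 15841 = 6790. x_2 = 6790^2 mod 15841 = 6790. x_3 = 6790^2 mod 15841 = 6790. x_4 = 6790^2 mod 15841 = 6790. Reached i = s−1 = 4 without hitting −1: 10038 is a Miller–Rabin witness and 15841 is composite.
The smallest witness among the given bases is 10038.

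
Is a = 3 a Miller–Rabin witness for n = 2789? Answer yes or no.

no

n − 1 = 2788 = 2^2 · 697, so s = 2 and d = 697.
x_0 = 3^697 mod 2789 = 167.
x_0 is neither 1 nor 2788, so continue squaring.
x_1 = 167^2 mod 2789 = 2788.
x_1 ≡ −1, so 3 is not a witness.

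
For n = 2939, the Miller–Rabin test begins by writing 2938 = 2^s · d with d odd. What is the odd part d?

Halving: 2938 → 1469; 1469 is odd.
So 2938 = 2^1 · 1469.

1469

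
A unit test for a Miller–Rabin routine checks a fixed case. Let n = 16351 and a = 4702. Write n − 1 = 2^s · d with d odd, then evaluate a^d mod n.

4555

n − 1 = 16350 = 2^1 · 8175, so s = 1 and d = 8175.
4702^8175 mod 16351 = 4555.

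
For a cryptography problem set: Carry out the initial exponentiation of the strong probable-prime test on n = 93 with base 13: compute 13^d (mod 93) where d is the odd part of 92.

55

n − 1 = 92 = 2^2 · 23, so s = 2 and d = 23.
13^23 mod 93 = 55.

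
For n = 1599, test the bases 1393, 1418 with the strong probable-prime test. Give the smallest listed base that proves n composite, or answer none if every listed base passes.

n − 1 = 1598 = 2^1 · 799, so s = 1 and d = 799.
Base 1393: x_0 = 1393^799 mod 1599 = 778. x_0 ∉ {1, 1598} and s = 1, so 1393 is a Miller–Rabin witness and 1599 is composite.
Base 1418: x_0 = 1418^799 mod 1599 = 53. x_0 ∉ {1, 1598} and s = 1, so 1418 is a Miller–Rabin witness and 1599 is composite.
The smallest witness among the given bases is 1393.

1393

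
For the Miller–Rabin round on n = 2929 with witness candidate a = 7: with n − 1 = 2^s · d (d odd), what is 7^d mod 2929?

n − 1 = 2928 = 2^4 · 183, so s = 4 and d = 183.
Repeated squaring mod 2929: 7^1 ≡ 7, 7^2 ≡ 49, 7^4 ≡ 2401, 7^8 ≡ 529, 7^16 ≡ 1586, 7^32 ≡ 2314, 7^64 ≡ 384, 7^128 ≡ 1006.
183 = 128 + 32 + 16 + 4 + 2 + 1, so 7^183 ≡ 1006·2314·1586·2401·49·7 ≡ 2588 (mod 2929).

2588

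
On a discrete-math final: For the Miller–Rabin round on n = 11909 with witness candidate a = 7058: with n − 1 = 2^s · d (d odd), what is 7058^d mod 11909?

7858

n − 1 = 11908 = 2^2 · 2977, so s = 2 and d = 2977.
Repeated squaring mod 11909: 7058^1 ≡ 7058, 7058^2 ≡ 17, 7058^4 ≡ 289, 7058^8 ≡ 158, 7058^16 ≡ 1146, 7058^32 ≡ 3326, 7058^64 ≡ 10724, 7058^128 ≡ 10872, 7058^256 ≡ 3559, 7058^512 ≡ 7214, 7058^1024 ≡ 11375, 7058^2048 ≡ 11249.
2977 = 2048 + 512 + 256 + 128 + 32 + 1, so 7058^2977 ≡ 11249·7214·3559·10872·3326·7058 ≡ 7858 (mod 11909).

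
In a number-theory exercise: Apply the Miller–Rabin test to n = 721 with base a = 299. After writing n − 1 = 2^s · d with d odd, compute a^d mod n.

n − 1 = 720 = 2^4 · 45, so s = 4 and d = 45.
By repeated squaring, 299^45 ≡ 370 (mod 721).

370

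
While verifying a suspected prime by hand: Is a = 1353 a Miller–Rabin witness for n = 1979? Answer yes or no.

n − 1 = 1978 = 2^1 · 989, so s = 1 and d = 989.
By repeated squaring, 1353^989 ≡ 1978 (mod 1979).
x_0 = 1353^989 mod 1979 = 1978.
x_0 = 1978 ≡ −1, so 1353 is not a witness.

no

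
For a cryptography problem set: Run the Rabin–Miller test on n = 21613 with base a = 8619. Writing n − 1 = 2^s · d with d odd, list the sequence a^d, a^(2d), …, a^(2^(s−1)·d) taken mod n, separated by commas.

n − 1 = 21612 = 2^2 · 5403, so s = 2 and d = 5403.
x_0 = 8619^5403 mod 21613 = 10733.
x_1 = 10733^2 mod 21613 = 21612.

10733, 21612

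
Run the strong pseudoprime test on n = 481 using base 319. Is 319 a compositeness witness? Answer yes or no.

no

n − 1 = 480 = 2^5 · 15, so s = 5 and d = 15.
Repeated squaring mod 481: 319^1 ≡ 319, 319^2 ≡ 270, 319^4 ≡ 269, 319^8 ≡ 211.
15 = 8 + 4 + 2 + 1, so 319^15 ≡ 211·269·270·319 ≡ 31 (mod 481).
x_0 = 319^15 mod 481 = 31.
x_0 is neither 1 nor 480, so continue squaring.
x_1 = 31^2 mod 481 = 480.
x_1 ≡ −1, so 319 is not a witness.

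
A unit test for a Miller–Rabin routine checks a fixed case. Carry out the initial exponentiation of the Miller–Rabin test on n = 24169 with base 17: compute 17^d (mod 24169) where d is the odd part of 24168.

1615

n − 1 = 24168 = 2^3 · 3021, so s = 3 and d = 3021.
17^3021 mod 24169 = 1615.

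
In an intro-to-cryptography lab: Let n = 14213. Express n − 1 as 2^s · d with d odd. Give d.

Halving: 14212 → 7106 → 3553; 3553 is odd.
So 14212 = 2^2 · 3553.

3553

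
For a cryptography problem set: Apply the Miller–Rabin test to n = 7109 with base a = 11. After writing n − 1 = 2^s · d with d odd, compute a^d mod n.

7108

n − 1 = 7108 = 2^2 · 1777, so s = 2 and d = 1777.
Repeated squaring mod 7109: 11^1 ≡ 11, 11^2 ≡ 121, 11^4 ≡ 423, 11^8 ≡ 1204, 11^16 ≡ 6489, 11^32 ≡ 514, 11^64 ≡ 1163, 11^128 ≡ 1859, 11^256 ≡ 907, 11^512 ≡ 5114, 11^1024 ≡ 6094.
1777 = 1024 + 512 + 128 + 64 + 32 + 16 + 1, so 11^1777 ≡ 6094·5114·1859·1163·514·6489·11 ≡ 7108 (mod 7109).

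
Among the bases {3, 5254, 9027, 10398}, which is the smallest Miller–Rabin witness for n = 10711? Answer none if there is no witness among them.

none

n − 1 = 10710 = 2^1 · 5355, so s = 1 and d = 5355.
Base 3: x_0 = 3^5355 mod 10711 = 10710. x_0 = 10710 ≡ −1, so 3 is not a witness.
Base 5254: x_0 = 5254^5355 mod 10711 = 10710. x_0 = 10710 ≡ −1, so 5254 is not a witness.
Base 9027: x_0 = 9027^5355 mod 10711 = 1. x_0 = 1, so 9027 is not a witness.
Base 10398: x_0 = 10398^5355 mod 10711 = 1. x_0 = 1, so 10398 is not a witness.
No listed base is a witness for 10711.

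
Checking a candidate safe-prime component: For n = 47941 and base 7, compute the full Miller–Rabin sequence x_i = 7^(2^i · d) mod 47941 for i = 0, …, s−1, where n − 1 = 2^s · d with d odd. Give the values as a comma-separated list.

34952, 9742

n − 1 = 47940 = 2^2 · 11985, so s = 2 and d = 11985.
x_0 = 7^11985 mod 47941 = 34952.
x_1 = 34952^2 mod 47941 = 9742.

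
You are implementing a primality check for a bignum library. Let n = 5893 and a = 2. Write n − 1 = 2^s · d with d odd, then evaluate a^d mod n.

1712

n − 1 = 5892 = 2^2 · 1473, so s = 2 and d = 1473.
Repeated squaring mod 5893: 2^1 ≡ 2, 2^2 ≡ 4, 2^4 ≡ 16, 2^8 ≡ 256, 2^16 ≡ 713, 2^32 ≡ 1571, 2^64 ≡ 4767, 2^128 ≡ 881, 2^256 ≡ 4178, 2^512 ≡ 618, 2^1024 ≡ 4772.
1473 = 1024 + 256 + 128 + 64 + 1, so 2^1473 ≡ 4772·4178·881·4767·2 ≡ 1712 (mod 5893).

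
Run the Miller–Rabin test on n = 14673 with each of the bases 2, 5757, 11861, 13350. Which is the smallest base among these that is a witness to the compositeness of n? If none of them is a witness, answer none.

n − 1 = 14672 = 2^4 · 917, so s = 4 and d = 917.
Base 2: x_0 = 2^917 mod 14673 = 6242. x_0 is neither 1 nor 14672, so continue squaring. x_1 = 6242^2 mod 14673 = 5749. x_2 = 5749^2 mod 14673 = 7405. x_3 = 7405^2 mod 14673 = 1024. Reached i = s−1 = 3 without hitting −1: 2 is a Miller–Rabin witness and 14673 is composite.
Base 5757: x_0 = 5757^917 mod 14673 = 156. x_0 is neither 1 nor 14672, so continue squaring. x_1 = 156^2 mod 14673 = 9663. x_2 = 9663^2 mod 14673 = 9270. x_3 = 9270^2 mod 14673 = 7812. Reached i = s−1 = 3 without hitting −1: 5757 is a Miller–Rabin witness and 14673 is composite.
Base 11861: x_0 = 11861^917 mod 14673 = 11267. x_0 is neither 1 nor 14672, so continue squaring. x_1 = 11267^2 mod 14673 = 9166. x_2 = 9166^2 mod 14673 = 12631. x_3 = 12631^2 mod 14673 = 2632. Reached i = s−1 = 3 without hitting −1: 11861 is a Miller–Rabin witness and 14673 is composite.
Base 13350: x_0 = 13350^917 mod 14673 = 6870. x_0 is neither 1 nor 14672, so continue squaring. x_1 = 6870^2 mod 14673 = 8532. x_2 = 8532^2 mod 14673 = 2271. x_3 = 2271^2 mod 14673 = 7218. Reached i = s−1 = 3 without hitting −1: 13350 is a Miller–Rabin witness and 14673 is composite.
The smallest witness among the given bases is 2.

2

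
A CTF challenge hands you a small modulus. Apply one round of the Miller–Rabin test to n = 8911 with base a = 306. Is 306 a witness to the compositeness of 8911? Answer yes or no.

n − 1 = 8910 = 2^1 · 4455, so s = 1 and d = 4455.
x_0 = 306^4455 mod 8911 = 8910.
x_0 = 8910 ≡ −1, so 306 is not a witness.

no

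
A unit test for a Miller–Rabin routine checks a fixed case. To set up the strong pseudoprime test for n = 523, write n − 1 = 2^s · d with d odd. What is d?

Halving: 522 → 261; 261 is odd.
So 522 = 2^1 · 261.

261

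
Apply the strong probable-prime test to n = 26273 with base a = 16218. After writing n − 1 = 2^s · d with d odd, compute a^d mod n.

n − 1 = 26272 = 2^5 · 821, so s = 5 and d = 821.
Repeated squaring mod 26273: 16218^1 ≡ 16218, 16218^2 ≡ 4521, 16218^4 ≡ 25320, 16218^8 ≡ 14927, 16218^16 ≡ 20289, 16218^32 ≡ 24430, 16218^64 ≡ 7432, 16218^128 ≡ 8778, 16218^256 ≡ 20848, 16218^512 ≡ 4865.
821 = 512 + 256 + 32 + 16 + 4 + 1, so 16218^821 ≡ 4865·20848·24430·20289·25320·16218 ≡ 596 (mod 26273).

596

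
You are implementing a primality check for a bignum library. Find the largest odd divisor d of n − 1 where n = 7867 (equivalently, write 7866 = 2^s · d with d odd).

Halving: 7866 → 3933; 3933 is odd.
So 7866 = 2^1 · 3933.

3933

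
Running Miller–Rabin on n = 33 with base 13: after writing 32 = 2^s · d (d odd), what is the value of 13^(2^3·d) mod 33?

n − 1 = 32 = 2^5 · 1, so s = 5 and d = 1.
x_0 = 13^1 mod 33 = 13.
x_1 = 13^2 mod 33 = 4.
x_2 = 4^2 mod 33 = 16.
x_3 = 16^2 mod 33 = 25.

25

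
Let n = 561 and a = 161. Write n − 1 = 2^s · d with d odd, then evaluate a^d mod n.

461

n − 1 = 560 = 2^4 · 35, so s = 4 and d = 35.
161^35 mod 561 = 461.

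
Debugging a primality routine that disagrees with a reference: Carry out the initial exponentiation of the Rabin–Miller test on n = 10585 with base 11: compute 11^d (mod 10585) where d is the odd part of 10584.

n − 1 = 10584 = 2^3 · 1323, so s = 3 and d = 1323.
11^1323 mod 10585 = 7436.

7436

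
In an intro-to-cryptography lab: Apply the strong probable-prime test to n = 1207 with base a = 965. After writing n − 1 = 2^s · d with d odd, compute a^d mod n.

n − 1 = 1206 = 2^1 · 603, so s = 1 and d = 603.
965^603 mod 1207 = 837.

837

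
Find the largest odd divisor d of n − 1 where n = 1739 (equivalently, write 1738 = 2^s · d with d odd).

Halving: 1738 → 869; 869 is odd.
So 1738 = 2^1 · 869.

869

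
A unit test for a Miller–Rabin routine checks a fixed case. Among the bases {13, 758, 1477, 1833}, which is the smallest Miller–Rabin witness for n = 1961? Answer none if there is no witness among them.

n − 1 = 1960 = 2^3 · 245, so s = 3 and d = 245.
Base 13: x_0 = 13^245 mod 1961 = 281. x_0 is neither 1 nor 1960, so continue squaring. x_1 = 281^2 mod 1961 = 521. x_2 = 521^2 mod 1961 = 823. Reached i = s−1 = 2 without hitting −1: 13 is a Miller–Rabin witness and 1961 is composite.
Base 758: x_0 = 758^245 mod 1961 = 1796. x_0 is neither 1 nor 1960, so continue squaring. x_1 = 1796^2 mod 1961 = 1732. x_2 = 1732^2 mod 1961 = 1455. Reached i = s−1 = 2 without hitting −1: 758 is a Miller–Rabin witness and 1961 is composite.
Base 1477: x_0 = 1477^245 mod 1961 = 490. x_0 is neither 1 nor 1960, so continue squaring. x_1 = 490^2 mod 1961 = 858. x_2 = 858^2 mod 1961 = 789. Reached i = s−1 = 2 without hitting −1: 1477 is a Miller–Rabin witness and 1961 is composite.
Base 1833: x_0 = 1833^245 mod 1961 = 291. x_0 is neither 1 nor 1960, so continue squaring. x_1 = 291^2 mod 1961 = 358. x_2 = 358^2 mod 1961 = 699. Reached i = s−1 = 2 without hitting −1: 1833 is a Miller–Rabin witness and 1961 is composite.
The smallest witness among the given bases is 13.

13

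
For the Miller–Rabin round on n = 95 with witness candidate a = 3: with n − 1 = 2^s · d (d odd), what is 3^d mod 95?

n − 1 = 94 = 2^1 · 47, so s = 1 and d = 47.
3^47 mod 95 = 67.

67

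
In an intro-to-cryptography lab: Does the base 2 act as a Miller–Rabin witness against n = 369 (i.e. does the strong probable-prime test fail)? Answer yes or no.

n − 1 = 368 = 2^4 · 23, so s = 4 and d = 23.
Repeated squaring mod 369: 2^1 ≡ 2, 2^2 ≡ 4, 2^4 ≡ 16, 2^8 ≡ 256, 2^16 ≡ 223.
23 = 16 + 4 + 2 + 1, so 2^23 ≡ 223·16·4·2 ≡ 131 (mod 369).
x_0 = 2^23 mod 369 = 131.
x_0 is neither 1 nor 368, so continue squaring.
x_1 = 131^2 mod 369 = 187.
x_2 = 187^2 mod 369 = 283.
x_3 = 283^2 mod 369 = 16.
Reached i = s−1 = 3 without hitting −1: 2 is a Miller–Rabin witness and 369 is composite.

yes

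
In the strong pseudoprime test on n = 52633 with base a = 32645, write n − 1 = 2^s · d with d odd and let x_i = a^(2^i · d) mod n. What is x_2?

n − 1 = 52632 = 2^3 · 6579, so s = 3 and d = 6579.
x_0 = 32645^6579 mod 52633 = 25236.
x_1 = 25236^2 mod 52633 = 49029.
x_2 = 49029^2 mod 52633 = 41098.

41098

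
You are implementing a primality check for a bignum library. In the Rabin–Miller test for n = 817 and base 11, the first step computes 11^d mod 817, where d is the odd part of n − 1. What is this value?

n − 1 = 816 = 2^4 · 51, so s = 4 and d = 51.
Repeated squaring mod 817: 11^1 ≡ 11, 11^2 ≡ 121, 11^4 ≡ 752, 11^8 ≡ 140, 11^16 ≡ 809, 11^32 ≡ 64.
51 = 32 + 16 + 2 + 1, so 11^51 ≡ 64·809·121·11 ≡ 723 (mod 817).

723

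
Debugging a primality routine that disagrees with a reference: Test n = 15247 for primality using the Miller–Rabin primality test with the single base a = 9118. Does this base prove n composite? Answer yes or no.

n − 1 = 15246 = 2^1 · 7623, so s = 1 and d = 7623.
x_0 = 9118^7623 mod 15247 = 4086.
x_0 ∉ {1, 15246} and s = 1, so 9118 is a Miller–Rabin witness and 15247 is composite.

yes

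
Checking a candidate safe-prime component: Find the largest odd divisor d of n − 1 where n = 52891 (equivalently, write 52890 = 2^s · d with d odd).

26445

Halving: 52890 → 26445; 26445 is odd.
So 52890 = 2^1 · 26445.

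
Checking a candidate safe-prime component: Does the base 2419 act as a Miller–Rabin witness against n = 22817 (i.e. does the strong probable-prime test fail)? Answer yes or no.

n − 1 = 22816 = 2^5 · 713, so s = 5 and d = 713.
x_0 = 2419^713 mod 22817 = 11002.
x_0 is neither 1 nor 22816, so continue squaring.
x_1 = 11002^2 mod 22817 = 22636.
x_2 = 22636^2 mod 22817 = 9944.
x_3 = 9944^2 mod 22817 = 17075.
x_4 = 17075^2 mod 22817 = 22816.
x_4 ≡ −1, so 2419 is not a witness.

no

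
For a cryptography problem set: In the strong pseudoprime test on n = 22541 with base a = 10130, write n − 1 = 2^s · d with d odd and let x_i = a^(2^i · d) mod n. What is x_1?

1

n − 1 = 22540 = 2^2 · 5635, so s = 2 and d = 5635.
x_0 = 10130^5635 mod 22541 = 1.
x_1 = 1^2 mod 22541 = 1.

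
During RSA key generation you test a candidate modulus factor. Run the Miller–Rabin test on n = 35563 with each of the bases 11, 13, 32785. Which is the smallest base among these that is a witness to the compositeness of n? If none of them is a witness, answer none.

n − 1 = 35562 = 2^1 · 17781, so s = 1 and d = 17781.
Base 11: x_0 = 11^17781 mod 35563 = 4037. x_0 ∉ {1, 35562} and s = 1, so 11 is a Miller–Rabin witness and 35563 is composite.
Base 13: x_0 = 13^17781 mod 35563 = 20924. x_0 ∉ {1, 35562} and s = 1, so 13 is a Miller–Rabin witness and 35563 is composite.
Base 32785: x_0 = 32785^17781 mod 35563 = 30772. x_0 ∉ {1, 35562} and s = 1, so 32785 is a Miller–Rabin witness and 35563 is composite.
The smallest witness among the given bases is 11.

11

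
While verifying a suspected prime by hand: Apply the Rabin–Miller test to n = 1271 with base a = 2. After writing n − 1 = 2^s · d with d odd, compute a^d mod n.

n − 1 = 1270 = 2^1 · 635, so s = 1 and d = 635.
2^635 mod 1271 = 993.

993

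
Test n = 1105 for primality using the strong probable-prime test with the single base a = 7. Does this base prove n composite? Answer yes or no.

n − 1 = 1104 = 2^4 · 69, so s = 4 and d = 69.
x_0 = 7^69 mod 1105 = 827.
x_0 is neither 1 nor 1104, so continue squaring.
x_1 = 827^2 mod 1105 = 1039.
x_2 = 1039^2 mod 1105 = 1041.
x_3 = 1041^2 mod 1105 = 781.
Reached i = s−1 = 3 without hitting −1: 7 is a Miller–Rabin witness and 1105 is composite.

yes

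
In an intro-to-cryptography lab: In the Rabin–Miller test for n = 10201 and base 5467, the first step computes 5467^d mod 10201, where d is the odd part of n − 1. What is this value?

8483

n − 1 = 10200 = 2^3 · 1275, so s = 3 and d = 1275.
Repeated squaring mod 10201: 5467^1 ≡ 5467, 5467^2 ≡ 9360, 5467^4 ≡ 3412, 5467^8 ≡ 2403, 5467^16 ≡ 643, 5467^32 ≡ 5409, 5467^64 ≡ 813, 5467^128 ≡ 8105, 5467^256 ≡ 6786, 5467^512 ≡ 2482, 5467^1024 ≡ 9121.
1275 = 1024 + 128 + 64 + 32 + 16 + 8 + 2 + 1, so 5467^1275 ≡ 9121·8105·813·5409·643·2403·9360·5467 ≡ 8483 (mod 10201).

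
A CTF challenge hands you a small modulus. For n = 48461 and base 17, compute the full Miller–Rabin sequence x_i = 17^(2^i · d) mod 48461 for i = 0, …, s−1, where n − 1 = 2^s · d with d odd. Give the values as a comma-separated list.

n − 1 = 48460 = 2^2 · 12115, so s = 2 and d = 12115.
x_0 = 17^12115 mod 48461 = 22256.
x_1 = 22256^2 mod 48461 = 9655.

22256, 9655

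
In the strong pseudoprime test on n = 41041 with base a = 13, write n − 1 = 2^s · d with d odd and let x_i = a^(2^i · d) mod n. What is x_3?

n − 1 = 41040 = 2^4 · 2565, so s = 4 and d = 2565.
By repeated squaring, 13^2565 ≡ 1924 (mod 41041).
x_0 = 1924.
x_1 = 1924^2 mod 41041 = 8086.
x_2 = 8086^2 mod 41041 = 5083.
x_3 = 5083^2 mod 41041 = 22100.

22100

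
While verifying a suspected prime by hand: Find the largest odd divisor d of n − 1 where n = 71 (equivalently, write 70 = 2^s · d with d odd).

Halving: 70 → 35; 35 is odd.
So 70 = 2^1 · 35.

35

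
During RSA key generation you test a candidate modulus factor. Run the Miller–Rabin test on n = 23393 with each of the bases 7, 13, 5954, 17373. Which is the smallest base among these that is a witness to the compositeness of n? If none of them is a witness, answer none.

7

n − 1 = 23392 = 2^5 · 731, so s = 5 and d = 731.
Base 7: x_0 = 7^731 mod 23393 = 20439. x_0 is neither 1 nor 23392, so continue squaring. x_1 = 20439^2 mod 23393 = 527. x_2 = 527^2 mod 23393 = 20406. x_3 = 20406^2 mod 23393 = 9436. x_4 = 9436^2 mod 23393 = 4338. Reached i = s−1 = 4 without hitting −1: 7 is a Miller–Rabin witness and 23393 is composite.
Base 13: x_0 = 13^731 mod 23393 = 2343. x_0 is neither 1 nor 23392, so continue squaring. x_1 = 2343^2 mod 23393 = 15687. x_2 = 15687^2 mod 23393 = 11002. x_3 = 11002^2 mod 23393 = 8622. x_4 = 8622^2 mod 23393 = 19323. Reached i = s−1 = 4 without hitting −1: 13 is a Miller–Rabin witness and 23393 is composite.
Base 5954: x_0 = 5954^731 mod 23393 = 19324. x_0 is neither 1 nor 23392, so continue squaring. x_1 = 19324^2 mod 23393 = 17910. x_2 = 17910^2 mod 23393 = 3284. x_3 = 3284^2 mod 23393 = 483. x_4 = 483^2 mod 23393 = 22752. Reached i = s−1 = 4 without hitting −1: 5954 is a Miller–Rabin witness and 23393 is composite.
Base 17373: x_0 = 17373^731 mod 23393 = 12096. x_0 is neither 1 nor 23392, so continue squaring. x_1 = 12096^2 mod 23393 = 13394. x_2 = 13394^2 mod 23393 = 21712. x_3 = 21712^2 mod 23393 = 18601. x_4 = 18601^2 mod 23393 = 14731. Reached i = s−1 = 4 without hitting −1: 17373 is a Miller–Rabin witness and 23393 is composite.
The smallest witness among the given bases is 7.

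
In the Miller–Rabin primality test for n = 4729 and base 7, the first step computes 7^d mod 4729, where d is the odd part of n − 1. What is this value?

n − 1 = 4728 = 2^3 · 591, so s = 3 and d = 591.
7^591 mod 4729 = 3364.

3364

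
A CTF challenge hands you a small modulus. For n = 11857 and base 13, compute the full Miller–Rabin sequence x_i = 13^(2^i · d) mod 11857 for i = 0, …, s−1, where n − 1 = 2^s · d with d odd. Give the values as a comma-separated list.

9498, 3948, 6606, 5476

n − 1 = 11856 = 2^4 · 741, so s = 4 and d = 741.
x_0 = 13^741 mod 11857 = 9498.
x_1 = 9498^2 mod 11857 = 3948.
x_2 = 3948^2 mod 11857 = 6606.
x_3 = 6606^2 mod 11857 = 5476.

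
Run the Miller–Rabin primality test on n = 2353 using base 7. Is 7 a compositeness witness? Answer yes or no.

n − 1 = 2352 = 2^4 · 147, so s = 4 and d = 147.
Repeated squaring mod 2353: 7^1 ≡ 7, 7^2 ≡ 49, 7^4 ≡ 48, 7^8 ≡ 2304, 7^16 ≡ 48, 7^32 ≡ 2304, 7^64 ≡ 48, 7^128 ≡ 2304.
147 = 128 + 16 + 2 + 1, so 7^147 ≡ 2304·48·49·7 ≡ 343 (mod 2353).
x_0 = 7^147 mod 2353 = 343.
x_0 is neither 1 nor 2352, so continue squaring.
x_1 = 343^2 mod 2353 = 2352.
x_1 ≡ −1, so 7 is not a witness.

no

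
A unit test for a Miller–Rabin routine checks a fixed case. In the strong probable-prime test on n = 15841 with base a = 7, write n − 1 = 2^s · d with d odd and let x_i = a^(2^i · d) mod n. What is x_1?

9828

n − 1 = 15840 = 2^5 · 495, so s = 5 and d = 495.
x_0 = 7^495 mod 15841 = 12432.
x_1 = 12432^2 mod 15841 = 9828.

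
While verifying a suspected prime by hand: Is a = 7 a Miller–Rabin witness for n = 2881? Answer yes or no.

n − 1 = 2880 = 2^6 · 45, so s = 6 and d = 45.
x_0 = 7^45 mod 2881 = 1934.
x_0 is neither 1 nor 2880, so continue squaring.
x_1 = 1934^2 mod 2881 = 818.
x_2 = 818^2 mod 2881 = 732.
x_3 = 732^2 mod 2881 = 2839.
x_4 = 2839^2 mod 2881 = 1764.
x_5 = 1764^2 mod 2881 = 216.
Reached i = s−1 = 5 without hitting −1: 7 is a Miller–Rabin witness and 2881 is composite.

yes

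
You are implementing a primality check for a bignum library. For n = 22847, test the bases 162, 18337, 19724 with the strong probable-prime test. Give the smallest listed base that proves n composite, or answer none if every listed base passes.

162

n − 1 = 22846 = 2^1 · 11423, so s = 1 and d = 11423.
Base 162: x_0 = 162^11423 mod 22847 = 413. x_0 ∉ {1, 22846} and s = 1, so 162 is a Miller–Rabin witness and 22847 is composite.
Base 18337: x_0 = 18337^11423 mod 22847 = 20185. x_0 ∉ {1, 22846} and s = 1, so 18337 is a Miller–Rabin witness and 22847 is composite.
Base 19724: x_0 = 19724^11423 mod 22847 = 3147. x_0 ∉ {1, 22846} and s = 1, so 19724 is a Miller–Rabin witness and 22847 is composite.
The smallest witness among the given bases is 162.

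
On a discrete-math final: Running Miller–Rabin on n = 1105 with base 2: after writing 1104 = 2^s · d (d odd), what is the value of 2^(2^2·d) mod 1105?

781

n − 1 = 1104 = 2^4 · 69, so s = 4 and d = 69.
x_0 = 2^69 mod 1105 = 967.
x_1 = 967^2 mod 1105 = 259.
x_2 = 259^2 mod 1105 = 781.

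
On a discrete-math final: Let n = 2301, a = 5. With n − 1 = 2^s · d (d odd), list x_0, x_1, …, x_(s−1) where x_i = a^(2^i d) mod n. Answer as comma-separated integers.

n − 1 = 2300 = 2^2 · 575, so s = 2 and d = 575.
x_0 = 5^575 mod 2301 = 2153.
x_1 = 2153^2 mod 2301 = 1195.

2153, 1195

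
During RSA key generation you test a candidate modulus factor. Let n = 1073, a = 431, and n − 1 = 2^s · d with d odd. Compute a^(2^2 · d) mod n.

n − 1 = 1072 = 2^4 · 67, so s = 4 and d = 67.
x_0 = 431^67 mod 1073 = 981.
x_1 = 981^2 mod 1073 = 953.
x_2 = 953^2 mod 1073 = 451.

451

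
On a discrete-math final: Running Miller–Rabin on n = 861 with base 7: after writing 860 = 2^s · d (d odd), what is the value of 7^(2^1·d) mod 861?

196

n − 1 = 860 = 2^2 · 215, so s = 2 and d = 215.
x_0 = 7^215 mod 861 = 301.
x_1 = 301^2 mod 861 = 196.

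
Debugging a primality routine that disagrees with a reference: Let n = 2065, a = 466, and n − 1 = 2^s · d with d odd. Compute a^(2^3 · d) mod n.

n − 1 = 2064 = 2^4 · 129, so s = 4 and d = 129.
x_0 = 466^129 mod 2065 = 1051.
x_1 = 1051^2 mod 2065 = 1891.
x_2 = 1891^2 mod 2065 = 1366.
x_3 = 1366^2 mod 2065 = 1261.

1261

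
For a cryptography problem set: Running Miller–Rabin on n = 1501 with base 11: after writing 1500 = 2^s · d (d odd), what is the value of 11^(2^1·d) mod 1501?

n − 1 = 1500 = 2^2 · 375, so s = 2 and d = 375.
x_0 = 11^375 mod 1501 = 970.
x_1 = 970^2 mod 1501 = 1274.

1274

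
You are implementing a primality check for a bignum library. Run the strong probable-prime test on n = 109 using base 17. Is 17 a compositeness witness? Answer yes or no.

n − 1 = 108 = 2^2 · 27, so s = 2 and d = 27.
x_0 = 17^27 mod 109 = 33.
x_0 is neither 1 nor 108, so continue squaring.
x_1 = 33^2 mod 109 = 108.
x_1 ≡ −1, so 17 is not a witness.

no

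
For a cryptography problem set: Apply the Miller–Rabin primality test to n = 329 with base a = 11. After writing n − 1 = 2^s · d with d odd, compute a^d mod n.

n − 1 = 328 = 2^3 · 41, so s = 3 and d = 41.
11^41 mod 329 = 107.

107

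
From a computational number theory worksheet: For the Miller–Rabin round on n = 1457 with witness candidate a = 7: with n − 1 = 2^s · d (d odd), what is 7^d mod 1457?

1061

n − 1 = 1456 = 2^4 · 91, so s = 4 and d = 91.
By repeated squaring, 7^91 ≡ 1061 (mod 1457).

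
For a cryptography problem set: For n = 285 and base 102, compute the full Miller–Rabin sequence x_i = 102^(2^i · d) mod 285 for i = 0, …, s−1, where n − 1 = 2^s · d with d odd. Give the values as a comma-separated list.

n − 1 = 284 = 2^2 · 71, so s = 2 and d = 71.
x_0 = 102^71 mod 285 = 258.
x_1 = 258^2 mod 285 = 159.

258, 159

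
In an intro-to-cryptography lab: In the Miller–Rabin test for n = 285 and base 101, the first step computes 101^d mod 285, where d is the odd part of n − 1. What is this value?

n − 1 = 284 = 2^2 · 71, so s = 2 and d = 71.
101^71 mod 285 = 206.

206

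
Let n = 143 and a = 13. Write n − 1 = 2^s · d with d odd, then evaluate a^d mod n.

13

n − 1 = 142 = 2^1 · 71, so s = 1 and d = 71.
Repeated squaring mod 143: 13^1 ≡ 13, 13^2 ≡ 26, 13^4 ≡ 104, 13^8 ≡ 91, 13^16 ≡ 130, 13^32 ≡ 26, 13^64 ≡ 104.
71 = 64 + 4 + 2 + 1, so 13^71 ≡ 104·104·26·13 ≡ 13 (mod 143).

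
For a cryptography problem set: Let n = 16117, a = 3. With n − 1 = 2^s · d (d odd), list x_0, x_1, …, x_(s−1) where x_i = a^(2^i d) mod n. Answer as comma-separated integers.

n − 1 = 16116 = 2^2 · 4029, so s = 2 and d = 4029.
x_0 = 3^4029 mod 16117 = 1856.
x_1 = 1856^2 mod 16117 = 11815.

1856, 11815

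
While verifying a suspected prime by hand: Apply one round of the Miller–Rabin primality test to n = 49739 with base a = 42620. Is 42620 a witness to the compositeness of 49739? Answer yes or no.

no

n − 1 = 49738 = 2^1 · 24869, so s = 1 and d = 24869.
Repeated squaring mod 49739: 42620^1 ≡ 42620, 42620^2 ≡ 45859, 42620^4 ≡ 33222, 42620^8 ≡ 42613, 42620^16 ≡ 46096, 42620^32 ≡ 40875, 42620^64 ≡ 32615, 42620^128 ≡ 19971, 42620^256 ≡ 33539, 42620^512 ≡ 17036, 42620^1024 ≡ 47970, 42620^2048 ≡ 45543, 42620^4096 ≡ 48549, 42620^8192 ≡ 23408, 42620^16384 ≡ 9640.
24869 = 16384 + 8192 + 256 + 32 + 4 + 1, so 42620^24869 ≡ 9640·23408·33539·40875·33222·42620 ≡ 49738 (mod 49739).
x_0 = 42620^24869 mod 49739 = 49738.
x_0 = 49738 ≡ −1, so 42620 is not a witness.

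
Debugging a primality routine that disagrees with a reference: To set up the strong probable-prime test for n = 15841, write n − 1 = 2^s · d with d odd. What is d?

Halving: 15840 → 7920 → 3960 → 1980 → 990 → 495; 495 is odd.
So 15840 = 2^5 · 495.

495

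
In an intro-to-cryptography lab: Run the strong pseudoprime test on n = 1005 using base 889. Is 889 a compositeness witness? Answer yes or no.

n − 1 = 1004 = 2^2 · 251, so s = 2 and d = 251.
Repeated squaring mod 1005: 889^1 ≡ 889, 889^2 ≡ 391, 889^4 ≡ 121, 889^8 ≡ 571, 889^16 ≡ 421, 889^32 ≡ 361, 889^64 ≡ 676, 889^128 ≡ 706.
251 = 128 + 64 + 32 + 16 + 8 + 2 + 1, so 889^251 ≡ 706·676·361·421·571·391·889 ≡ 649 (mod 1005).
x_0 = 889^251 mod 1005 = 649.
x_0 is neither 1 nor 1004, so continue squaring.
x_1 = 649^2 mod 1005 = 106.
Reached i = s−1 = 1 without hitting −1: 889 is a Miller–Rabin witness and 1005 is composite.

yes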